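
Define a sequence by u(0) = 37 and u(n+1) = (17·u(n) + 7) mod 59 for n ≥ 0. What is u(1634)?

u(0) = 37; u(1) = 46; u(2) = 22; u(3) = 27; u(4) = 53; u(5) = 23; u(6) = 44; u(7) = 47; u(8) = 39; u(9) = 21; u(10) = 10; u(11) = 0; u(12) = 7; u(13) = 8; u(14) = 25; u(15) = 19; u(16) = 35; u(17) = 12; u(18) = 34; u(19) = 54; u(20) = 40; u(21) = 38; u(22) = 4; u(23) = 16; u(24) = 43; u(25) = 30; u(26) = 45; u(27) = 5; u(28) = 33; u(29) = 37.
The sequence repeats with period 29.
So u(1634) = u(0 + ((1634-0) mod 29)) = u(10) = 10.

10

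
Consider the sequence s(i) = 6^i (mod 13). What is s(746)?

10

Listing terms: s(1) = 6,  s(2) = 10,  s(3) = 8,  s(4) = 9,  s(5) = 2,  s(6) = 12,  s(7) = 7,  s(8) = 3,  s(9) = 5,  s(10) = 4,  s(11) = 11,  s(12) = 1,  s(13) = 6.
The sequence repeats with period 12.
(746 - 1) mod 12 = 1, so s(746) = s(2) = 10.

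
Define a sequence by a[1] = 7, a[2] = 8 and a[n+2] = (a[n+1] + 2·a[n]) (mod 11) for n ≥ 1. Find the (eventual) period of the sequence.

10

We have a[1] = 7, a[2] = 8, a[3] = 0, a[4] = 5, a[5] = 5, a[6] = 4, a[7] = 3, a[8] = 0, a[9] = 6, a[10] = 6, a[11] = 7, a[12] = 8.
Since (a[11], a[12]) = (a[1], a[2]) = (7, 8) (two consecutive terms determine the rest), the sequence is periodic with period 10.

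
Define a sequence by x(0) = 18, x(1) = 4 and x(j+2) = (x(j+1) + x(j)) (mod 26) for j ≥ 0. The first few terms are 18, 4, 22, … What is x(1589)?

12

Computing terms: x(0) = 18; x(1) = 4; x(2) = 22; x(3) = 0; x(4) = 22; x(5) = 22; x(6) = 18; x(7) = 14; x(8) = 6; x(9) = 20; x(10) = 0; x(11) = 20; x(12) = 20; x(13) = 14; x(14) = 8; x(15) = 22; x(16) = 4; x(17) = 0; x(18) = 4; x(19) = 4; x(20) = 8; x(21) = 12; x(22) = 20; x(23) = 6; x(24) = 0; x(25) = 6; x(26) = 6; x(27) = 12; x(28) = 18; x(29) = 4.
The sequence repeats with period 28.
(1589 - 0) mod 28 = 21, so x(1589) = x(21) = 12.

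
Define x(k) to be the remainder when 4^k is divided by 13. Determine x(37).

We have x(0) = 1, x(1) = 4, x(2) = 3, x(3) = 12, x(4) = 9, x(5) = 10, x(6) = 1.
Since x(6) = x(0) = 1, the sequence is periodic with period 6.
So x(37) = x(0 + ((37-0) mod 6)) = x(1) = 4.

4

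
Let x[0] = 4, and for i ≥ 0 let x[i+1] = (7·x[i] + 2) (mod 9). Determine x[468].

4

Computing terms: x[0] = 4, x[1] = 3, x[2] = 5, x[3] = 1, x[4] = 0, x[5] = 2, x[6] = 7, x[7] = 6, x[8] = 8, x[9] = 4.
Since x[9] = x[0] = 4, the sequence is periodic with period 9.
(468 - 0) mod 9 = 0, so x[468] = x[0] = 4.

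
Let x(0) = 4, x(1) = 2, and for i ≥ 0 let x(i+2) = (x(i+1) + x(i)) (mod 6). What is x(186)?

Listing terms: x(0) = 4; x(1) = 2; x(2) = 0; x(3) = 2; x(4) = 2; x(5) = 4; x(6) = 0; x(7) = 4; x(8) = 4; x(9) = 2.
Since (x(8), x(9)) = (x(0), x(1)) = (4, 2) (two consecutive terms determine the rest), the sequence is periodic with period 8.
(186 - 0) mod 8 = 2, so x(186) = x(2) = 0.

0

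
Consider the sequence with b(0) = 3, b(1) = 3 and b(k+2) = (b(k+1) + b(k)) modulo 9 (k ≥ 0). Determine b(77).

6

b(0) = 3,  b(1) = 3,  b(2) = 6,  b(3) = 0,  b(4) = 6,  b(5) = 6,  b(6) = 3,  b(7) = 0,  b(8) = 3,  b(9) = 3.
The sequence repeats with period 8.
So b(77) = b(0 + ((77-0) mod 8)) = b(5) = 6.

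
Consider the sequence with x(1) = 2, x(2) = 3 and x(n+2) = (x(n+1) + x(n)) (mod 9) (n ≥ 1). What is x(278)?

x(1) = 2; x(2) = 3; x(3) = 5; x(4) = 8; x(5) = 4; x(6) = 3; x(7) = 7; x(8) = 1; x(9) = 8; x(10) = 0; x(11) = 8; x(12) = 8; x(13) = 7; x(14) = 6; x(15) = 4; x(16) = 1; x(17) = 5; x(18) = 6; x(19) = 2; x(20) = 8; x(21) = 1; x(22) = 0; x(23) = 1; x(24) = 1; x(25) = 2; x(26) = 3.
Since (x(25), x(26)) = (x(1), x(2)) = (2, 3) (two consecutive terms determine the rest), the sequence is periodic with period 24.
(278 - 1) mod 24 = 13, so x(278) = x(14) = 6.

6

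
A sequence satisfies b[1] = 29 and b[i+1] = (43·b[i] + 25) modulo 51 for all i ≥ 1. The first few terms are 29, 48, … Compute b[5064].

25

We have b[1] = 29,  b[2] = 48,  b[3] = 49,  b[4] = 41,  b[5] = 3,  b[6] = 1,  b[7] = 17,  b[8] = 42,  b[9] = 46,  b[10] = 14,  b[11] = 15,  b[12] = 7,  b[13] = 20,  b[14] = 18,  b[15] = 34,  b[16] = 8,  b[17] = 12,  b[18] = 31,  b[19] = 32,  b[20] = 24,  b[21] = 37,  b[22] = 35,  b[23] = 0,  b[24] = 25,  b[25] = 29.
The sequence repeats with period 24.
So b[5064] = b[1 + ((5064-1) mod 24)] = b[24] = 25.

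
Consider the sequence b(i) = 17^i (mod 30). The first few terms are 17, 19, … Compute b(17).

b(1) = 17,  b(2) = 19,  b(3) = 23,  b(4) = 1,  b(5) = 17.
Since b(5) = b(1) = 17, the sequence is periodic with period 4.
(17 - 1) mod 4 = 0, so b(17) = b(1) = 17.

17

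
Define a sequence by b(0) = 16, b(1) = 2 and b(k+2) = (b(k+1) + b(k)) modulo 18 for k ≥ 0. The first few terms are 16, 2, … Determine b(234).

Computing terms: b(0) = 16, b(1) = 2, b(2) = 0, b(3) = 2, b(4) = 2, b(5) = 4, b(6) = 6, b(7) = 10, b(8) = 16, b(9) = 8, b(10) = 6, b(11) = 14, b(12) = 2, b(13) = 16, b(14) = 0, b(15) = 16, b(16) = 16, b(17) = 14, b(18) = 12, b(19) = 8, b(20) = 2, b(21) = 10, b(22) = 12, b(23) = 4, b(24) = 16, b(25) = 2.
The sequence repeats with period 24.
So b(234) = b(0 + ((234-0) mod 24)) = b(18) = 12.

12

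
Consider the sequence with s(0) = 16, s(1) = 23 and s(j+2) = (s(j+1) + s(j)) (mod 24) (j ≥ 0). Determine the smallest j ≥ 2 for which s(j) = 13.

We have s(0) = 16, s(1) = 23, s(2) = 15, s(3) = 14, s(4) = 5, s(5) = 19, s(6) = 0, s(7) = 19, s(8) = 19, s(9) = 14, s(10) = 9, s(11) = 23, s(12) = 8, s(13) = 7, s(14) = 15, s(15) = 22, s(16) = 13, s(17) = 11, s(18) = 0, s(19) = 11, s(20) = 11, s(21) = 22, s(22) = 9, s(23) = 7, s(24) = 16, s(25) = 23.
Since (s(24), s(25)) = (s(0), s(1)) = (16, 23) (two consecutive terms determine the rest), the sequence is periodic with period 24.
The value 13 first appears (with j ≥ 2) at s(16).

16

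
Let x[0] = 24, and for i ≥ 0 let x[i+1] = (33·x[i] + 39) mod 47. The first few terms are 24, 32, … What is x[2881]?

Listing terms: x[0] = 24, x[1] = 32, x[2] = 14, x[3] = 31, x[4] = 28, x[5] = 23, x[6] = 46, x[7] = 6, x[8] = 2, x[9] = 11, x[10] = 26, x[11] = 4, x[12] = 30, x[13] = 42, x[14] = 15, x[15] = 17, x[16] = 36, x[17] = 5, x[18] = 16, x[19] = 3, x[20] = 44, x[21] = 34, x[22] = 33, x[23] = 0, x[24] = 39, x[25] = 10, x[26] = 40, x[27] = 43, x[28] = 1, x[29] = 25, x[30] = 18, x[31] = 22, x[32] = 13, x[33] = 45, x[34] = 20, x[35] = 41, x[36] = 29, x[37] = 9, x[38] = 7, x[39] = 35, x[40] = 19, x[41] = 8, x[42] = 21, x[43] = 27, x[44] = 37, x[45] = 38, x[46] = 24.
The sequence repeats with period 46.
So x[2881] = x[0 + ((2881-0) mod 46)] = x[29] = 25.

25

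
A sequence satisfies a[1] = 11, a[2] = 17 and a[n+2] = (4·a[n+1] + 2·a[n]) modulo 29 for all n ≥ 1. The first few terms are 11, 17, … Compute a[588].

Computing terms: a[1] = 11; a[2] = 17; a[3] = 3; a[4] = 17; a[5] = 16; a[6] = 11; a[7] = 18; a[8] = 7; a[9] = 6; a[10] = 9; a[11] = 19; a[12] = 7; a[13] = 8; a[14] = 17; a[15] = 26; a[16] = 22; a[17] = 24; a[18] = 24; a[19] = 28; a[20] = 15; a[21] = 0; a[22] = 1; a[23] = 4; a[24] = 18; a[25] = 22; a[26] = 8; a[27] = 18; a[28] = 1; a[29] = 11; a[30] = 17.
Since (a[29], a[30]) = (a[1], a[2]) = (11, 17) (two consecutive terms determine the rest), the sequence is periodic with period 28.
(588 - 1) mod 28 = 27, so a[588] = a[28] = 1.

1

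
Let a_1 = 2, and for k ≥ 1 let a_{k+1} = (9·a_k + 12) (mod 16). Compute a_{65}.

2

We have a_1 = 2,  a_2 = 14,  a_3 = 10,  a_4 = 6,  a_5 = 2.
Since a_5 = a_1 = 2, the sequence is periodic with period 4.
(65 - 1) mod 4 = 0, so a_{65} = a_1 = 2.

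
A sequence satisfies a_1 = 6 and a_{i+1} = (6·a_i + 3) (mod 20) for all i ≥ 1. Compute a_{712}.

9

We have a_1 = 6; a_2 = 19; a_3 = 17; a_4 = 5; a_5 = 13; a_6 = 1; a_7 = 9; a_8 = 17.
Since a_8 = a_3 = 17, the sequence is eventually periodic: after a pre-period of length 2 it cycles with period 5.
For i ≥ 3, a_i depends only on (i - 3) mod 5. (712 - 3) mod 5 = 4, so a_{712} = a_7 = 9.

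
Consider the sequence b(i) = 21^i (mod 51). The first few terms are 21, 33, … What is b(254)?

33

We have b(1) = 21,  b(2) = 33,  b(3) = 30,  b(4) = 18,  b(5) = 21.
The sequence repeats with period 4.
So b(254) = b(1 + ((254-1) mod 4)) = b(2) = 33.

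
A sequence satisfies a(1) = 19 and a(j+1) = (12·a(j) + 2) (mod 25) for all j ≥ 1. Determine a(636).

We have a(1) = 19,  a(2) = 5,  a(3) = 12,  a(4) = 21,  a(5) = 4,  a(6) = 0,  a(7) = 2,  a(8) = 1,  a(9) = 14,  a(10) = 20,  a(11) = 17,  a(12) = 6,  a(13) = 24,  a(14) = 15,  a(15) = 7,  a(16) = 11,  a(17) = 9,  a(18) = 10,  a(19) = 22,  a(20) = 16,  a(21) = 19.
The sequence repeats with period 20.
(636 - 1) mod 20 = 15, so a(636) = a(16) = 11.

11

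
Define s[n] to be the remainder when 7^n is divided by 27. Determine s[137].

22

s[0] = 1,  s[1] = 7,  s[2] = 22,  s[3] = 19,  s[4] = 25,  s[5] = 13,  s[6] = 10,  s[7] = 16,  s[8] = 4,  s[9] = 1.
Since s[9] = s[0] = 1, the sequence is periodic with period 9.
(137 - 0) mod 9 = 2, so s[137] = s[2] = 22.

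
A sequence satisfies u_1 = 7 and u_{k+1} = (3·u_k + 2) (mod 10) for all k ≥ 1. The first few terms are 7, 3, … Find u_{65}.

7

We have u_1 = 7,  u_2 = 3,  u_3 = 1,  u_4 = 5,  u_5 = 7.
Since u_5 = u_1 = 7, the sequence is periodic with period 4.
(65 - 1) mod 4 = 0, so u_{65} = u_1 = 7.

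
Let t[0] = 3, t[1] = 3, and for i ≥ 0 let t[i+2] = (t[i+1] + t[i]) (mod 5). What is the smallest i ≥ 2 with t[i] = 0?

Computing terms: t[0] = 3; t[1] = 3; t[2] = 1; t[3] = 4; t[4] = 0; t[5] = 4; t[6] = 4; t[7] = 3; t[8] = 2; t[9] = 0; t[10] = 2; t[11] = 2; t[12] = 4; t[13] = 1; t[14] = 0; t[15] = 1; t[16] = 1; t[17] = 2; t[18] = 3; t[19] = 0; t[20] = 3; t[21] = 3.
The sequence repeats with period 20.
The value 0 first appears (with i ≥ 2) at t[4].

4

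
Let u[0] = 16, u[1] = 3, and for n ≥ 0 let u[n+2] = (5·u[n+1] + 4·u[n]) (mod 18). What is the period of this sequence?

Listing terms: u[0] = 16; u[1] = 3; u[2] = 7; u[3] = 11; u[4] = 11; u[5] = 9; u[6] = 17; u[7] = 13; u[8] = 7; u[9] = 15; u[10] = 13; u[11] = 17; u[12] = 11; u[13] = 15; u[14] = 11; u[15] = 7; u[16] = 7; u[17] = 9; u[18] = 1; u[19] = 5; u[20] = 11; u[21] = 3; u[22] = 5; u[23] = 1; u[24] = 7; u[25] = 3; u[26] = 7.
Since (u[25], u[26]) = (u[1], u[2]) = (3, 7) (two consecutive terms determine the rest), the sequence is eventually periodic: after a pre-period of length 1 it cycles with period 24.

24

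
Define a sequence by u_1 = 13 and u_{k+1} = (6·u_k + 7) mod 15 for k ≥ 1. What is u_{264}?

4

We have u_1 = 13; u_2 = 10; u_3 = 7; u_4 = 4; u_5 = 1; u_6 = 13.
Since u_6 = u_1 = 13, the sequence is periodic with period 5.
(264 - 1) mod 5 = 3, so u_{264} = u_4 = 4.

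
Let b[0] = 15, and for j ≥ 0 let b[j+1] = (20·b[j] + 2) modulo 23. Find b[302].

5

We have b[0] = 15; b[1] = 3; b[2] = 16; b[3] = 0; b[4] = 2; b[5] = 19; b[6] = 14; b[7] = 6; b[8] = 7; b[9] = 4; b[10] = 13; b[11] = 9; b[12] = 21; b[13] = 8; b[14] = 1; b[15] = 22; b[16] = 5; b[17] = 10; b[18] = 18; b[19] = 17; b[20] = 20; b[21] = 11; b[22] = 15.
The sequence repeats with period 22.
(302 - 0) mod 22 = 16, so b[302] = b[16] = 5.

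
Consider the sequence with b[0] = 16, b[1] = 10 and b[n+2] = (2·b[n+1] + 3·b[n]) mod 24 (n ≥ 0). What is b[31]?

We have b[0] = 16; b[1] = 10; b[2] = 20; b[3] = 22; b[4] = 8; b[5] = 10; b[6] = 20.
Since (b[5], b[6]) = (b[1], b[2]) = (10, 20) (two consecutive terms determine the rest), the sequence is eventually periodic: after a pre-period of length 1 it cycles with period 4.
For n ≥ 1, b[n] depends only on (n - 1) mod 4. (31 - 1) mod 4 = 2, so b[31] = b[3] = 22.

22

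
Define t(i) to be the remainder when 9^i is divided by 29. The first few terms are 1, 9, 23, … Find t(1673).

We have t(0) = 1; t(1) = 9; t(2) = 23; t(3) = 4; t(4) = 7; t(5) = 5; t(6) = 16; t(7) = 28; t(8) = 20; t(9) = 6; t(10) = 25; t(11) = 22; t(12) = 24; t(13) = 13; t(14) = 1.
The sequence repeats with period 14.
So t(1673) = t(0 + ((1673-0) mod 14)) = t(7) = 28.

28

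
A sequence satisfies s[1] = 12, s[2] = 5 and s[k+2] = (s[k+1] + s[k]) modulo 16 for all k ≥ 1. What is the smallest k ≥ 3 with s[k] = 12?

Listing terms: s[1] = 12, s[2] = 5, s[3] = 1, s[4] = 6, s[5] = 7, s[6] = 13, s[7] = 4, s[8] = 1, s[9] = 5, s[10] = 6, s[11] = 11, s[12] = 1, s[13] = 12, s[14] = 13, s[15] = 9, s[16] = 6, s[17] = 15, s[18] = 5, s[19] = 4, s[20] = 9, s[21] = 13, s[22] = 6, s[23] = 3, s[24] = 9, s[25] = 12, s[26] = 5.
Since (s[25], s[26]) = (s[1], s[2]) = (12, 5) (two consecutive terms determine the rest), the sequence is periodic with period 24.
The value 12 first appears (with k ≥ 3) at s[13].

13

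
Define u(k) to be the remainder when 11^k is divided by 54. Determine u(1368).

u(0) = 1; u(1) = 11; u(2) = 13; u(3) = 35; u(4) = 7; u(5) = 23; u(6) = 37; u(7) = 29; u(8) = 49; u(9) = 53; u(10) = 43; u(11) = 41; u(12) = 19; u(13) = 47; u(14) = 31; u(15) = 17; u(16) = 25; u(17) = 5; u(18) = 1.
Since u(18) = u(0) = 1, the sequence is periodic with period 18.
So u(1368) = u(0 + ((1368-0) mod 18)) = u(0) = 1.

1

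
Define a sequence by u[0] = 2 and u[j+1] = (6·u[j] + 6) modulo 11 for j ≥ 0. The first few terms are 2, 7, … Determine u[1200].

We have u[0] = 2; u[1] = 7; u[2] = 4; u[3] = 8; u[4] = 10; u[5] = 0; u[6] = 6; u[7] = 9; u[8] = 5; u[9] = 3; u[10] = 2.
Since u[10] = u[0] = 2, the sequence is periodic with period 10.
So u[1200] = u[0 + ((1200-0) mod 10)] = u[0] = 2.

2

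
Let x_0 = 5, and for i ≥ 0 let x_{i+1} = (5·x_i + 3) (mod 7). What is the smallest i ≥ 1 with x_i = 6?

5

We have x_0 = 5; x_1 = 0; x_2 = 3; x_3 = 4; x_4 = 2; x_5 = 6; x_6 = 5.
The sequence repeats with period 6.
The value 6 first appears (with i ≥ 1) at x_5.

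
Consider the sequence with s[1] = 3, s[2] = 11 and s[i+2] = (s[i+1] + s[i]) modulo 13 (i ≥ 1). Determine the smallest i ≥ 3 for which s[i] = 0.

s[1] = 3, s[2] = 11, s[3] = 1, s[4] = 12, s[5] = 0, s[6] = 12, s[7] = 12, s[8] = 11, s[9] = 10, s[10] = 8, s[11] = 5, s[12] = 0, s[13] = 5, s[14] = 5, s[15] = 10, s[16] = 2, s[17] = 12, s[18] = 1, s[19] = 0, s[20] = 1, s[21] = 1, s[22] = 2, s[23] = 3, s[24] = 5, s[25] = 8, s[26] = 0, s[27] = 8, s[28] = 8, s[29] = 3, s[30] = 11.
Since (s[29], s[30]) = (s[1], s[2]) = (3, 11) (two consecutive terms determine the rest), the sequence is periodic with period 28.
The value 0 first appears (with i ≥ 3) at s[5].

5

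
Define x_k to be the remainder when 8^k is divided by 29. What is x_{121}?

15

Listing terms: x_0 = 1,  x_1 = 8,  x_2 = 6,  x_3 = 19,  x_4 = 7,  x_5 = 27,  x_6 = 13,  x_7 = 17,  x_8 = 20,  x_9 = 15,  x_{10} = 4,  x_{11} = 3,  x_{12} = 24,  x_{13} = 18,  x_{14} = 28,  x_{15} = 21,  x_{16} = 23,  x_{17} = 10,  x_{18} = 22,  x_{19} = 2,  x_{20} = 16,  x_{21} = 12,  x_{22} = 9,  x_{23} = 14,  x_{24} = 25,  x_{25} = 26,  x_{26} = 5,  x_{27} = 11,  x_{28} = 1.
The sequence repeats with period 28.
(121 - 0) mod 28 = 9, so x_{121} = x_9 = 15.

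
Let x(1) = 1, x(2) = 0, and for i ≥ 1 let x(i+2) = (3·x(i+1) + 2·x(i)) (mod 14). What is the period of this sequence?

Computing terms: x(1) = 1; x(2) = 0; x(3) = 2; x(4) = 6; x(5) = 8; x(6) = 8; x(7) = 12; x(8) = 10; x(9) = 12; x(10) = 0; x(11) = 10; x(12) = 2; x(13) = 12; x(14) = 12; x(15) = 4; x(16) = 8; x(17) = 4; x(18) = 0; x(19) = 8; x(20) = 10; x(21) = 4; x(22) = 4; x(23) = 6; x(24) = 12; x(25) = 6; x(26) = 0; x(27) = 12; x(28) = 8; x(29) = 6; x(30) = 6; x(31) = 2; x(32) = 4; x(33) = 2; x(34) = 0; x(35) = 4; x(36) = 12; x(37) = 2; x(38) = 2; x(39) = 10; x(40) = 6; x(41) = 10; x(42) = 0; x(43) = 6; x(44) = 4; x(45) = 10; x(46) = 10; x(47) = 8; x(48) = 2; x(49) = 8; x(50) = 0; x(51) = 2.
Since (x(50), x(51)) = (x(2), x(3)) = (0, 2) (two consecutive terms determine the rest), the sequence is eventually periodic: after a pre-period of length 1 it cycles with period 48.

48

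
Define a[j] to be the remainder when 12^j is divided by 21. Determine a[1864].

9

We have a[1] = 12,  a[2] = 18,  a[3] = 6,  a[4] = 9,  a[5] = 3,  a[6] = 15,  a[7] = 12.
Since a[7] = a[1] = 12, the sequence is periodic with period 6.
(1864 - 1) mod 6 = 3, so a[1864] = a[4] = 9.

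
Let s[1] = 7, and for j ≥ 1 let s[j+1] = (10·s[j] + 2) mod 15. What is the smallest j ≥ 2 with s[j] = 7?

4

We have s[1] = 7,  s[2] = 12,  s[3] = 2,  s[4] = 7.
The sequence repeats with period 3.
The value 7 next appears (with j ≥ 2) at s[4].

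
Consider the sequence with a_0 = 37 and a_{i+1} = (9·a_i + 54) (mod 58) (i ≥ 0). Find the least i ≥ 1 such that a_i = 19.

Listing terms: a_0 = 37, a_1 = 39, a_2 = 57, a_3 = 45, a_4 = 53, a_5 = 9, a_6 = 19, a_7 = 51, a_8 = 49, a_9 = 31, a_{10} = 43, a_{11} = 35, a_{12} = 21, a_{13} = 11, a_{14} = 37.
Since a_{14} = a_0 = 37, the sequence is periodic with period 14.
The value 19 first appears (with i ≥ 1) at a_6.

6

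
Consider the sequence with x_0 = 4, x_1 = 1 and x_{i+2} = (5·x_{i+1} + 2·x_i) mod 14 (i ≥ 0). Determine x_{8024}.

We have x_0 = 4; x_1 = 1; x_2 = 13; x_3 = 11; x_4 = 11; x_5 = 7; x_6 = 1; x_7 = 5; x_8 = 13; x_9 = 5; x_{10} = 9; x_{11} = 13; x_{12} = 13; x_{13} = 7; x_{14} = 5; x_{15} = 11; x_{16} = 9; x_{17} = 11; x_{18} = 3; x_{19} = 9; x_{20} = 9; x_{21} = 7; x_{22} = 11; x_{23} = 13; x_{24} = 3; x_{25} = 13; x_{26} = 1; x_{27} = 3; x_{28} = 3; x_{29} = 7; x_{30} = 13; x_{31} = 9; x_{32} = 1; x_{33} = 9; x_{34} = 5; x_{35} = 1; x_{36} = 1; x_{37} = 7; x_{38} = 9; x_{39} = 3; x_{40} = 5; x_{41} = 3; x_{42} = 11; x_{43} = 5; x_{44} = 5; x_{45} = 7; x_{46} = 3; x_{47} = 1; x_{48} = 11; x_{49} = 1; x_{50} = 13.
Since (x_{49}, x_{50}) = (x_1, x_2) = (1, 13) (two consecutive terms determine the rest), the sequence is eventually periodic: after a pre-period of length 1 it cycles with period 48.
For i ≥ 1, x_i depends only on (i - 1) mod 48. (8024 - 1) mod 48 = 7, so x_{8024} = x_8 = 13.

13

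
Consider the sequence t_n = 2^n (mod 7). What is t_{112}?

Listing terms: t_1 = 2,  t_2 = 4,  t_3 = 1,  t_4 = 2.
Since t_4 = t_1 = 2, the sequence is periodic with period 3.
(112 - 1) mod 3 = 0, so t_{112} = t_1 = 2.

2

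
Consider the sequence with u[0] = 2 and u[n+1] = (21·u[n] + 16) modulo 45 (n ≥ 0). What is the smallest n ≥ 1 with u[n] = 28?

6

We have u[0] = 2, u[1] = 13, u[2] = 19, u[3] = 10, u[4] = 1, u[5] = 37, u[6] = 28, u[7] = 19.
Since u[7] = u[2] = 19, the sequence is eventually periodic: after a pre-period of length 2 it cycles with period 5.
The value 28 first appears (with n ≥ 1) at u[6].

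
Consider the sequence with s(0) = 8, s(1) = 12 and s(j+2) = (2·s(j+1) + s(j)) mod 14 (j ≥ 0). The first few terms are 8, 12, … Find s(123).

Listing terms: s(0) = 8,  s(1) = 12,  s(2) = 4,  s(3) = 6,  s(4) = 2,  s(5) = 10,  s(6) = 8,  s(7) = 12.
The sequence repeats with period 6.
(123 - 0) mod 6 = 3, so s(123) = s(3) = 6.

6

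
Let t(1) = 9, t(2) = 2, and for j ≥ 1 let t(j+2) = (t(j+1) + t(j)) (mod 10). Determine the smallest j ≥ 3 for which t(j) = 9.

t(1) = 9,  t(2) = 2,  t(3) = 1,  t(4) = 3,  t(5) = 4,  t(6) = 7,  t(7) = 1,  t(8) = 8,  t(9) = 9,  t(10) = 7,  t(11) = 6,  t(12) = 3,  t(13) = 9,  t(14) = 2.
The sequence repeats with period 12.
The value 9 first appears (with j ≥ 3) at t(9).

9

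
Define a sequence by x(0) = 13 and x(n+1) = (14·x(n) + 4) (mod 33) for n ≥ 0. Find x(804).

25

Computing terms: x(0) = 13; x(1) = 21; x(2) = 1; x(3) = 18; x(4) = 25; x(5) = 24; x(6) = 10; x(7) = 12; x(8) = 7; x(9) = 3; x(10) = 13.
Since x(10) = x(0) = 13, the sequence is periodic with period 10.
So x(804) = x(0 + ((804-0) mod 10)) = x(4) = 25.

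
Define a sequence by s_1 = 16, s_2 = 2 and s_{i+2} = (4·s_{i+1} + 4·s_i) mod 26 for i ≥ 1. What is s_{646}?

s_1 = 16,  s_2 = 2,  s_3 = 20,  s_4 = 10,  s_5 = 16,  s_6 = 0,  s_7 = 12,  s_8 = 22,  s_9 = 6,  s_{10} = 8,  s_{11} = 4,  s_{12} = 22,  s_{13} = 0,  s_{14} = 10,  s_{15} = 14,  s_{16} = 18,  s_{17} = 24,  s_{18} = 12,  s_{19} = 14,  s_{20} = 0,  s_{21} = 4,  s_{22} = 16,  s_{23} = 2.
The sequence repeats with period 21.
So s_{646} = s_{1 + ((646-1) mod 21)} = s_{16} = 18.

18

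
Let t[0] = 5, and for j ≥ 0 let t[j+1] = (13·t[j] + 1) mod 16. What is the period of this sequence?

t[0] = 5, t[1] = 2, t[2] = 11, t[3] = 0, t[4] = 1, t[5] = 14, t[6] = 7, t[7] = 12, t[8] = 13, t[9] = 10, t[10] = 3, t[11] = 8, t[12] = 9, t[13] = 6, t[14] = 15, t[15] = 4, t[16] = 5.
Since t[16] = t[0] = 5, the sequence is periodic with period 16.

16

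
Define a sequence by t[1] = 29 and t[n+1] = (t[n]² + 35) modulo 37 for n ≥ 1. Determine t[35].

Listing terms: t[1] = 29,  t[2] = 25,  t[3] = 31,  t[4] = 34,  t[5] = 7,  t[6] = 10,  t[7] = 24,  t[8] = 19,  t[9] = 26,  t[10] = 8,  t[11] = 25.
Since t[11] = t[2] = 25, the sequence is eventually periodic: after a pre-period of length 1 it cycles with period 9.
For n ≥ 2, t[n] depends only on (n - 2) mod 9. (35 - 2) mod 9 = 6, so t[35] = t[8] = 19.

19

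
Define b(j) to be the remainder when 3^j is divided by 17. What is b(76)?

4

We have b(1) = 3, b(2) = 9, b(3) = 10, b(4) = 13, b(5) = 5, b(6) = 15, b(7) = 11, b(8) = 16, b(9) = 14, b(10) = 8, b(11) = 7, b(12) = 4, b(13) = 12, b(14) = 2, b(15) = 6, b(16) = 1, b(17) = 3.
Since b(17) = b(1) = 3, the sequence is periodic with period 16.
(76 - 1) mod 16 = 11, so b(76) = b(12) = 4.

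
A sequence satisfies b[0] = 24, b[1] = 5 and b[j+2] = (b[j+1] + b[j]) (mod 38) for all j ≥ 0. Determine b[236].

Listing terms: b[0] = 24,  b[1] = 5,  b[2] = 29,  b[3] = 34,  b[4] = 25,  b[5] = 21,  b[6] = 8,  b[7] = 29,  b[8] = 37,  b[9] = 28,  b[10] = 27,  b[11] = 17,  b[12] = 6,  b[13] = 23,  b[14] = 29,  b[15] = 14,  b[16] = 5,  b[17] = 19,  b[18] = 24,  b[19] = 5.
Since (b[18], b[19]) = (b[0], b[1]) = (24, 5) (two consecutive terms determine the rest), the sequence is periodic with period 18.
(236 - 0) mod 18 = 2, so b[236] = b[2] = 29.

29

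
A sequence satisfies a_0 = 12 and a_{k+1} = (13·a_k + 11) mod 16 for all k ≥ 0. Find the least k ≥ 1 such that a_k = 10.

We have a_0 = 12, a_1 = 7, a_2 = 6, a_3 = 9, a_4 = 0, a_5 = 11, a_6 = 10, a_7 = 13, a_8 = 4, a_9 = 15, a_{10} = 14, a_{11} = 1, a_{12} = 8, a_{13} = 3, a_{14} = 2, a_{15} = 5, a_{16} = 12.
Since a_{16} = a_0 = 12, the sequence is periodic with period 16.
The value 10 first appears (with k ≥ 1) at a_6.

6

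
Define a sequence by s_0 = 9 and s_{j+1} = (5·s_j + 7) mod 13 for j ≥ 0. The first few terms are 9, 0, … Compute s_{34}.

We have s_0 = 9, s_1 = 0, s_2 = 7, s_3 = 3, s_4 = 9.
Since s_4 = s_0 = 9, the sequence is periodic with period 4.
(34 - 0) mod 4 = 2, so s_{34} = s_2 = 7.

7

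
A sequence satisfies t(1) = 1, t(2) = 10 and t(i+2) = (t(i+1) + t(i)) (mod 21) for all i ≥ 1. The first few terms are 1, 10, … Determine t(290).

10

Computing terms: t(1) = 1; t(2) = 10; t(3) = 11; t(4) = 0; t(5) = 11; t(6) = 11; t(7) = 1; t(8) = 12; t(9) = 13; t(10) = 4; t(11) = 17; t(12) = 0; t(13) = 17; t(14) = 17; t(15) = 13; t(16) = 9; t(17) = 1; t(18) = 10.
The sequence repeats with period 16.
(290 - 1) mod 16 = 1, so t(290) = t(2) = 10.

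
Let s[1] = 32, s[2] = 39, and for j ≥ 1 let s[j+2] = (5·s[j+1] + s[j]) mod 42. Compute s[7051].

32

Computing terms: s[1] = 32; s[2] = 39; s[3] = 17; s[4] = 40; s[5] = 7; s[6] = 33; s[7] = 4; s[8] = 11; s[9] = 17; s[10] = 12; s[11] = 35; s[12] = 19; s[13] = 4; s[14] = 39; s[15] = 31; s[16] = 26; s[17] = 35; s[18] = 33; s[19] = 32; s[20] = 25; s[21] = 31; s[22] = 12; s[23] = 7; s[24] = 5; s[25] = 32; s[26] = 39.
Since (s[25], s[26]) = (s[1], s[2]) = (32, 39) (two consecutive terms determine the rest), the sequence is periodic with period 24.
(7051 - 1) mod 24 = 18, so s[7051] = s[19] = 32.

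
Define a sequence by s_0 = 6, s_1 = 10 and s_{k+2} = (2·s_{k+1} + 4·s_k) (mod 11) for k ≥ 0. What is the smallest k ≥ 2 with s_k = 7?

3

s_0 = 6; s_1 = 10; s_2 = 0; s_3 = 7; s_4 = 3; s_5 = 1; s_6 = 3; s_7 = 10; s_8 = 10; s_9 = 5; s_{10} = 6; s_{11} = 10.
The sequence repeats with period 10.
The value 7 first appears (with k ≥ 2) at s_3.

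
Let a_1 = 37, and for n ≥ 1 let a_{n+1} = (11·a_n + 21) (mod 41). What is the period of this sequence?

40

Listing terms: a_1 = 37, a_2 = 18, a_3 = 14, a_4 = 11, a_5 = 19, a_6 = 25, a_7 = 9, a_8 = 38, a_9 = 29, a_{10} = 12, a_{11} = 30, a_{12} = 23, a_{13} = 28, a_{14} = 1, a_{15} = 32, a_{16} = 4, a_{17} = 24, a_{18} = 39, a_{19} = 40, a_{20} = 10, a_{21} = 8, a_{22} = 27, a_{23} = 31, a_{24} = 34, a_{25} = 26, a_{26} = 20, a_{27} = 36, a_{28} = 7, a_{29} = 16, a_{30} = 33, a_{31} = 15, a_{32} = 22, a_{33} = 17, a_{34} = 3, a_{35} = 13, a_{36} = 0, a_{37} = 21, a_{38} = 6, a_{39} = 5, a_{40} = 35, a_{41} = 37.
Since a_{41} = a_1 = 37, the sequence is periodic with period 40.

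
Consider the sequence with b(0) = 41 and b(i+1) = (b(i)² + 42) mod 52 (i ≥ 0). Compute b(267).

39

Listing terms: b(0) = 41; b(1) = 7; b(2) = 39; b(3) = 3; b(4) = 51; b(5) = 43; b(6) = 19; b(7) = 39.
Since b(7) = b(2) = 39, the sequence is eventually periodic: after a pre-period of length 2 it cycles with period 5.
For i ≥ 2, b(i) depends only on (i - 2) mod 5. (267 - 2) mod 5 = 0, so b(267) = b(2) = 39.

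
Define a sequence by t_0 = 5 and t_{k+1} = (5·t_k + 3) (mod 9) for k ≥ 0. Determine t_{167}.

t_0 = 5, t_1 = 1, t_2 = 8, t_3 = 7, t_4 = 2, t_5 = 4, t_6 = 5.
Since t_6 = t_0 = 5, the sequence is periodic with period 6.
So t_{167} = t_{0 + ((167-0) mod 6)} = t_5 = 4.

4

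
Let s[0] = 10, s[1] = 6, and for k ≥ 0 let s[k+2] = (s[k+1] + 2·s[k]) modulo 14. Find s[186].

10

Computing terms: s[0] = 10; s[1] = 6; s[2] = 12; s[3] = 10; s[4] = 6.
Since (s[3], s[4]) = (s[0], s[1]) = (10, 6) (two consecutive terms determine the rest), the sequence is periodic with period 3.
(186 - 0) mod 3 = 0, so s[186] = s[0] = 10.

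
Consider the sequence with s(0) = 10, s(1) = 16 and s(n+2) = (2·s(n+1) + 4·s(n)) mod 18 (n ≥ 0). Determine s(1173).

Computing terms: s(0) = 10, s(1) = 16, s(2) = 0, s(3) = 10, s(4) = 2, s(5) = 8, s(6) = 6, s(7) = 8, s(8) = 4, s(9) = 4, s(10) = 6, s(11) = 10, s(12) = 8, s(13) = 2, s(14) = 0, s(15) = 8, s(16) = 16, s(17) = 10, s(18) = 12, s(19) = 10, s(20) = 14, s(21) = 14, s(22) = 12, s(23) = 8, s(24) = 10, s(25) = 16.
The sequence repeats with period 24.
(1173 - 0) mod 24 = 21, so s(1173) = s(21) = 14.

14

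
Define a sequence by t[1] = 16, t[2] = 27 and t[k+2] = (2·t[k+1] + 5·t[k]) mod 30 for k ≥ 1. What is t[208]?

13

Listing terms: t[1] = 16; t[2] = 27; t[3] = 14; t[4] = 13; t[5] = 6; t[6] = 17; t[7] = 4; t[8] = 3; t[9] = 26; t[10] = 7; t[11] = 24; t[12] = 23; t[13] = 16; t[14] = 27.
The sequence repeats with period 12.
So t[208] = t[1 + ((208-1) mod 12)] = t[4] = 13.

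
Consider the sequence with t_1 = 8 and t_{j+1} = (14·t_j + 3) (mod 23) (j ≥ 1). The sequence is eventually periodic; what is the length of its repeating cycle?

We have t_1 = 8, t_2 = 0, t_3 = 3, t_4 = 22, t_5 = 12, t_6 = 10, t_7 = 5, t_8 = 4, t_9 = 13, t_{10} = 1, t_{11} = 17, t_{12} = 11, t_{13} = 19, t_{14} = 16, t_{15} = 20, t_{16} = 7, t_{17} = 9, t_{18} = 14, t_{19} = 15, t_{20} = 6, t_{21} = 18, t_{22} = 2, t_{23} = 8.
Since t_{23} = t_1 = 8, the sequence is periodic with period 22.

22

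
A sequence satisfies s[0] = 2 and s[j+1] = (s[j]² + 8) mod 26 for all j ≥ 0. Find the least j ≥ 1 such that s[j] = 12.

1

s[0] = 2,  s[1] = 12,  s[2] = 22,  s[3] = 24,  s[4] = 12.
Since s[4] = s[1] = 12, the sequence is eventually periodic: after a pre-period of length 1 it cycles with period 3.
The value 12 first appears (with j ≥ 1) at s[1].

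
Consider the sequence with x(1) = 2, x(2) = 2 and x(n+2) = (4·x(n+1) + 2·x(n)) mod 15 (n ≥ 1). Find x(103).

Listing terms: x(1) = 2,  x(2) = 2,  x(3) = 12,  x(4) = 7,  x(5) = 7,  x(6) = 12,  x(7) = 2,  x(8) = 2.
Since (x(7), x(8)) = (x(1), x(2)) = (2, 2) (two consecutive terms determine the rest), the sequence is periodic with period 6.
(103 - 1) mod 6 = 0, so x(103) = x(1) = 2.

2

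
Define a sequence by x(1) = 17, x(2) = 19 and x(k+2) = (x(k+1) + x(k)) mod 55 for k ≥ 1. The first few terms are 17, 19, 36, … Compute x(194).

0

Computing terms: x(1) = 17, x(2) = 19, x(3) = 36, x(4) = 0, x(5) = 36, x(6) = 36, x(7) = 17, x(8) = 53, x(9) = 15, x(10) = 13, x(11) = 28, x(12) = 41, x(13) = 14, x(14) = 0, x(15) = 14, x(16) = 14, x(17) = 28, x(18) = 42, x(19) = 15, x(20) = 2, x(21) = 17, x(22) = 19.
Since (x(21), x(22)) = (x(1), x(2)) = (17, 19) (two consecutive terms determine the rest), the sequence is periodic with period 20.
(194 - 1) mod 20 = 13, so x(194) = x(14) = 0.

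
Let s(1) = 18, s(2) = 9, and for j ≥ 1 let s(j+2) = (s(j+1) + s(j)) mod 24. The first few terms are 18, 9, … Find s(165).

15

We have s(1) = 18, s(2) = 9, s(3) = 3, s(4) = 12, s(5) = 15, s(6) = 3, s(7) = 18, s(8) = 21, s(9) = 15, s(10) = 12, s(11) = 3, s(12) = 15, s(13) = 18, s(14) = 9.
Since (s(13), s(14)) = (s(1), s(2)) = (18, 9) (two consecutive terms determine the rest), the sequence is periodic with period 12.
(165 - 1) mod 12 = 8, so s(165) = s(9) = 15.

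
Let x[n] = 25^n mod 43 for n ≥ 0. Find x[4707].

Listing terms: x[0] = 1, x[1] = 25, x[2] = 23, x[3] = 16, x[4] = 13, x[5] = 24, x[6] = 41, x[7] = 36, x[8] = 40, x[9] = 11, x[10] = 17, x[11] = 38, x[12] = 4, x[13] = 14, x[14] = 6, x[15] = 21, x[16] = 9, x[17] = 10, x[18] = 35, x[19] = 15, x[20] = 31, x[21] = 1.
The sequence repeats with period 21.
(4707 - 0) mod 21 = 3, so x[4707] = x[3] = 16.

16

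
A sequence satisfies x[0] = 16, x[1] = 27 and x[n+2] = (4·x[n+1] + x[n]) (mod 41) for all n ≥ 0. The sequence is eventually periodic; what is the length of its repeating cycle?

We have x[0] = 16, x[1] = 27, x[2] = 1, x[3] = 31, x[4] = 2, x[5] = 39, x[6] = 35, x[7] = 15, x[8] = 13, x[9] = 26, x[10] = 35, x[11] = 2, x[12] = 2, x[13] = 10, x[14] = 1, x[15] = 14, x[16] = 16, x[17] = 37, x[18] = 0, x[19] = 37, x[20] = 25, x[21] = 14, x[22] = 40, x[23] = 10, x[24] = 39, x[25] = 2, x[26] = 6, x[27] = 26, x[28] = 28, x[29] = 15, x[30] = 6, x[31] = 39, x[32] = 39, x[33] = 31, x[34] = 40, x[35] = 27, x[36] = 25, x[37] = 4, x[38] = 0, x[39] = 4, x[40] = 16, x[41] = 27.
The sequence repeats with period 40.

40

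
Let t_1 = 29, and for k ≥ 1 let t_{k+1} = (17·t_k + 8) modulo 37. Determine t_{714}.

36

t_1 = 29, t_2 = 20, t_3 = 15, t_4 = 4, t_5 = 2, t_6 = 5, t_7 = 19, t_8 = 35, t_9 = 11, t_{10} = 10, t_{11} = 30, t_{12} = 0, t_{13} = 8, t_{14} = 33, t_{15} = 14, t_{16} = 24, t_{17} = 9, t_{18} = 13, t_{19} = 7, t_{20} = 16, t_{21} = 21, t_{22} = 32, t_{23} = 34, t_{24} = 31, t_{25} = 17, t_{26} = 1, t_{27} = 25, t_{28} = 26, t_{29} = 6, t_{30} = 36, t_{31} = 28, t_{32} = 3, t_{33} = 22, t_{34} = 12, t_{35} = 27, t_{36} = 23, t_{37} = 29.
Since t_{37} = t_1 = 29, the sequence is periodic with period 36.
(714 - 1) mod 36 = 29, so t_{714} = t_{30} = 36.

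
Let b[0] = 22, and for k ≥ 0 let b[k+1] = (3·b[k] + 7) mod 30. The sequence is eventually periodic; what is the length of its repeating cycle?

We have b[0] = 22,  b[1] = 13,  b[2] = 16,  b[3] = 25,  b[4] = 22.
Since b[4] = b[0] = 22, the sequence is periodic with period 4.

4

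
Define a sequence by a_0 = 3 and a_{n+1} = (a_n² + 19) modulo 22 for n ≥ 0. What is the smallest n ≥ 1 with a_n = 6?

1

Computing terms: a_0 = 3, a_1 = 6, a_2 = 11, a_3 = 8, a_4 = 17, a_5 = 0, a_6 = 19, a_7 = 6.
Since a_7 = a_1 = 6, the sequence is eventually periodic: after a pre-period of length 1 it cycles with period 6.
The value 6 first appears (with n ≥ 1) at a_1.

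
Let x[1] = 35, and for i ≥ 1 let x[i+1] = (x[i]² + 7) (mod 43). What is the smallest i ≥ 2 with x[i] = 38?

x[1] = 35, x[2] = 28, x[3] = 17, x[4] = 38, x[5] = 32, x[6] = 42, x[7] = 8, x[8] = 28.
Since x[8] = x[2] = 28, the sequence is eventually periodic: after a pre-period of length 1 it cycles with period 6.
The value 38 first appears (with i ≥ 2) at x[4].

4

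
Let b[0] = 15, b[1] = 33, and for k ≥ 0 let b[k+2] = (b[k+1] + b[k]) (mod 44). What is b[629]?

We have b[0] = 15; b[1] = 33; b[2] = 4; b[3] = 37; b[4] = 41; b[5] = 34; b[6] = 31; b[7] = 21; b[8] = 8; b[9] = 29; b[10] = 37; b[11] = 22; b[12] = 15; b[13] = 37; b[14] = 8; b[15] = 1; b[16] = 9; b[17] = 10; b[18] = 19; b[19] = 29; b[20] = 4; b[21] = 33; b[22] = 37; b[23] = 26; b[24] = 19; b[25] = 1; b[26] = 20; b[27] = 21; b[28] = 41; b[29] = 18; b[30] = 15; b[31] = 33.
Since (b[30], b[31]) = (b[0], b[1]) = (15, 33) (two consecutive terms determine the rest), the sequence is periodic with period 30.
(629 - 0) mod 30 = 29, so b[629] = b[29] = 18.

18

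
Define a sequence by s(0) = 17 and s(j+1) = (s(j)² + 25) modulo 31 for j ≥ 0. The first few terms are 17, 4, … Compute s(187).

Listing terms: s(0) = 17,  s(1) = 4,  s(2) = 10,  s(3) = 1,  s(4) = 26,  s(5) = 19,  s(6) = 14,  s(7) = 4.
Since s(7) = s(1) = 4, the sequence is eventually periodic: after a pre-period of length 1 it cycles with period 6.
For j ≥ 1, s(j) depends only on (j - 1) mod 6. (187 - 1) mod 6 = 0, so s(187) = s(1) = 4.

4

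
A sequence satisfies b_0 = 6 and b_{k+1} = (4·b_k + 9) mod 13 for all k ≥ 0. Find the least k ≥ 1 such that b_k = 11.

Computing terms: b_0 = 6, b_1 = 7, b_2 = 11, b_3 = 1, b_4 = 0, b_5 = 9, b_6 = 6.
The sequence repeats with period 6.
The value 11 first appears (with k ≥ 1) at b_2.

2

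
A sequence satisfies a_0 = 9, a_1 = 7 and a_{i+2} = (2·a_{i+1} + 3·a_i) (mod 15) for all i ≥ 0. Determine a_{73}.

7

Computing terms: a_0 = 9; a_1 = 7; a_2 = 11; a_3 = 13; a_4 = 14; a_5 = 7; a_6 = 11.
Since (a_5, a_6) = (a_1, a_2) = (7, 11) (two consecutive terms determine the rest), the sequence is eventually periodic: after a pre-period of length 1 it cycles with period 4.
For i ≥ 1, a_i depends only on (i - 1) mod 4. (73 - 1) mod 4 = 0, so a_{73} = a_1 = 7.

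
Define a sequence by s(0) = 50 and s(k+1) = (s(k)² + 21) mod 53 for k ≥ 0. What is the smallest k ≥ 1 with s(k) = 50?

s(0) = 50, s(1) = 30, s(2) = 20, s(3) = 50.
The sequence repeats with period 3.
The value 50 next appears (with k ≥ 1) at s(3).

3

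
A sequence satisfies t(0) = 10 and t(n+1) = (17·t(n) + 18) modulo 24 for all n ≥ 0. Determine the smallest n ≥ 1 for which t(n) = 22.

Computing terms: t(0) = 10; t(1) = 20; t(2) = 22; t(3) = 8; t(4) = 10.
The sequence repeats with period 4.
The value 22 first appears (with n ≥ 1) at t(2).

2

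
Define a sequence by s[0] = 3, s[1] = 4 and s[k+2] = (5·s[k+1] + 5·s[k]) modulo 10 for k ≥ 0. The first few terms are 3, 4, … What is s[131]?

s[0] = 3; s[1] = 4; s[2] = 5; s[3] = 5; s[4] = 0; s[5] = 5; s[6] = 5.
Since (s[5], s[6]) = (s[2], s[3]) = (5, 5) (two consecutive terms determine the rest), the sequence is eventually periodic: after a pre-period of length 2 it cycles with period 3.
For k ≥ 2, s[k] depends only on (k - 2) mod 3. (131 - 2) mod 3 = 0, so s[131] = s[2] = 5.

5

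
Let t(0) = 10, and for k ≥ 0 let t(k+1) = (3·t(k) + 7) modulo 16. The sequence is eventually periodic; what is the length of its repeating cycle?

8

Listing terms: t(0) = 10, t(1) = 5, t(2) = 6, t(3) = 9, t(4) = 2, t(5) = 13, t(6) = 14, t(7) = 1, t(8) = 10.
Since t(8) = t(0) = 10, the sequence is periodic with period 8.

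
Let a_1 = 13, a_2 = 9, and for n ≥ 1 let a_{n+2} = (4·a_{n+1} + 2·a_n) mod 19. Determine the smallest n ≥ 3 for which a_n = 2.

6

Listing terms: a_1 = 13,  a_2 = 9,  a_3 = 5,  a_4 = 0,  a_5 = 10,  a_6 = 2,  a_7 = 9,  a_8 = 2,  a_9 = 7,  a_{10} = 13,  a_{11} = 9.
Since (a_{10}, a_{11}) = (a_1, a_2) = (13, 9) (two consecutive terms determine the rest), the sequence is periodic with period 9.
The value 2 first appears (with n ≥ 3) at a_6.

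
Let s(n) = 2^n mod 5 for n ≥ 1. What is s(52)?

1

We have s(1) = 2, s(2) = 4, s(3) = 3, s(4) = 1, s(5) = 2.
The sequence repeats with period 4.
(52 - 1) mod 4 = 3, so s(52) = s(4) = 1.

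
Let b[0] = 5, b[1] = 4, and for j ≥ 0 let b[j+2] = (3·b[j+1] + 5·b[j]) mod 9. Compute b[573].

4

Computing terms: b[0] = 5,  b[1] = 4,  b[2] = 1,  b[3] = 5,  b[4] = 2,  b[5] = 4,  b[6] = 4,  b[7] = 5,  b[8] = 8,  b[9] = 4,  b[10] = 7,  b[11] = 5,  b[12] = 5,  b[13] = 4.
Since (b[12], b[13]) = (b[0], b[1]) = (5, 4) (two consecutive terms determine the rest), the sequence is periodic with period 12.
(573 - 0) mod 12 = 9, so b[573] = b[9] = 4.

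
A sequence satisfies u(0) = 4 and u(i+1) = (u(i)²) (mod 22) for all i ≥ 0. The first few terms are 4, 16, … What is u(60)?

4

We have u(0) = 4; u(1) = 16; u(2) = 14; u(3) = 20; u(4) = 4.
The sequence repeats with period 4.
So u(60) = u(0 + ((60-0) mod 4)) = u(0) = 4.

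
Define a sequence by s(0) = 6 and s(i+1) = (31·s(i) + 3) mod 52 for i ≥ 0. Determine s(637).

We have s(0) = 6, s(1) = 33, s(2) = 38, s(3) = 37, s(4) = 6.
Since s(4) = s(0) = 6, the sequence is periodic with period 4.
So s(637) = s(0 + ((637-0) mod 4)) = s(1) = 33.

33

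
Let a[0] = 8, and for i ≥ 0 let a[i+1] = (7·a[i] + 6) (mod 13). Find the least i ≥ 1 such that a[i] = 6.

9

Computing terms: a[0] = 8,  a[1] = 10,  a[2] = 11,  a[3] = 5,  a[4] = 2,  a[5] = 7,  a[6] = 3,  a[7] = 1,  a[8] = 0,  a[9] = 6,  a[10] = 9,  a[11] = 4,  a[12] = 8.
The sequence repeats with period 12.
The value 6 first appears (with i ≥ 1) at a[9].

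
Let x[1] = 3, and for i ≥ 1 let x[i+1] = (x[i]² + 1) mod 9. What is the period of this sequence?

3

Listing terms: x[1] = 3; x[2] = 1; x[3] = 2; x[4] = 5; x[5] = 8; x[6] = 2.
Since x[6] = x[3] = 2, the sequence is eventually periodic: after a pre-period of length 2 it cycles with period 3.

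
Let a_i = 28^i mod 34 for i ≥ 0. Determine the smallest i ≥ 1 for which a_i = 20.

Computing terms: a_0 = 1,  a_1 = 28,  a_2 = 2,  a_3 = 22,  a_4 = 4,  a_5 = 10,  a_6 = 8,  a_7 = 20,  a_8 = 16,  a_9 = 6,  a_{10} = 32,  a_{11} = 12,  a_{12} = 30,  a_{13} = 24,  a_{14} = 26,  a_{15} = 14,  a_{16} = 18,  a_{17} = 28.
Since a_{17} = a_1 = 28, the sequence is eventually periodic: after a pre-period of length 1 it cycles with period 16.
The value 20 first appears (with i ≥ 1) at a_7.

7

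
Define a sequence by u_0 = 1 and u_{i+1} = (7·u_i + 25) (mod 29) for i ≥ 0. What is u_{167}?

We have u_0 = 1, u_1 = 3, u_2 = 17, u_3 = 28, u_4 = 18, u_5 = 6, u_6 = 9, u_7 = 1.
Since u_7 = u_0 = 1, the sequence is periodic with period 7.
So u_{167} = u_{0 + ((167-0) mod 7)} = u_6 = 9.

9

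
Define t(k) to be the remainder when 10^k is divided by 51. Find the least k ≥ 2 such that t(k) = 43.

6

We have t(1) = 10; t(2) = 49; t(3) = 31; t(4) = 4; t(5) = 40; t(6) = 43; t(7) = 22; t(8) = 16; t(9) = 7; t(10) = 19; t(11) = 37; t(12) = 13; t(13) = 28; t(14) = 25; t(15) = 46; t(16) = 1; t(17) = 10.
Since t(17) = t(1) = 10, the sequence is periodic with period 16.
The value 43 first appears (with k ≥ 2) at t(6).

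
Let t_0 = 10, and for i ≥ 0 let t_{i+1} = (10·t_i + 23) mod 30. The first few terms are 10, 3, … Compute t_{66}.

13

t_0 = 10,  t_1 = 3,  t_2 = 23,  t_3 = 13,  t_4 = 3.
Since t_4 = t_1 = 3, the sequence is eventually periodic: after a pre-period of length 1 it cycles with period 3.
For i ≥ 1, t_i depends only on (i - 1) mod 3. (66 - 1) mod 3 = 2, so t_{66} = t_3 = 13.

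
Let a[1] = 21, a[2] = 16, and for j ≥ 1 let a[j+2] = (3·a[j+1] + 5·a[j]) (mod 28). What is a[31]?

21

a[1] = 21,  a[2] = 16,  a[3] = 13,  a[4] = 7,  a[5] = 2,  a[6] = 13,  a[7] = 21,  a[8] = 16.
The sequence repeats with period 6.
(31 - 1) mod 6 = 0, so a[31] = a[1] = 21.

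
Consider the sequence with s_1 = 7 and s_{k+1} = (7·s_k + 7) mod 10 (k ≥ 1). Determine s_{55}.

s_1 = 7, s_2 = 6, s_3 = 9, s_4 = 0, s_5 = 7.
Since s_5 = s_1 = 7, the sequence is periodic with period 4.
So s_{55} = s_{1 + ((55-1) mod 4)} = s_3 = 9.

9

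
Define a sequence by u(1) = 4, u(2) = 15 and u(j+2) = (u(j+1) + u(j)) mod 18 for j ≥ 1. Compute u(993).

Listing terms: u(1) = 4, u(2) = 15, u(3) = 1, u(4) = 16, u(5) = 17, u(6) = 15, u(7) = 14, u(8) = 11, u(9) = 7, u(10) = 0, u(11) = 7, u(12) = 7, u(13) = 14, u(14) = 3, u(15) = 17, u(16) = 2, u(17) = 1, u(18) = 3, u(19) = 4, u(20) = 7, u(21) = 11, u(22) = 0, u(23) = 11, u(24) = 11, u(25) = 4, u(26) = 15.
The sequence repeats with period 24.
(993 - 1) mod 24 = 8, so u(993) = u(9) = 7.

7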